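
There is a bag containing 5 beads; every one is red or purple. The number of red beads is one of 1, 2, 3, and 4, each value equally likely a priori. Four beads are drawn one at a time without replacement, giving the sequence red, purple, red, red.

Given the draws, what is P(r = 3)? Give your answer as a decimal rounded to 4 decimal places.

0.3333

For each hypothesis, P(data | H) works out to: P(data | r = 1) = (1/5)(4/4)(0/3) = 0; P(data | r = 2) = (2/5)(3/4)(1/3)(0/2) = 0; P(data | r = 3) = (3/5)(2/4)(2/3)(1/2) = 1/10; P(data | r = 4) = (4/5)(1/4)(3/3)(2/2) = 1/5.
The prior-weighted likelihoods are 1/4 · 0 = 0, 1/4 · 0 = 0, 1/4 · 1/10 = 1/40, 1/4 · 1/5 = 1/20; summing to 3/40.
By Bayes' rule, P(r = 3 | data) = (1/40) / (3/40) = 1/3.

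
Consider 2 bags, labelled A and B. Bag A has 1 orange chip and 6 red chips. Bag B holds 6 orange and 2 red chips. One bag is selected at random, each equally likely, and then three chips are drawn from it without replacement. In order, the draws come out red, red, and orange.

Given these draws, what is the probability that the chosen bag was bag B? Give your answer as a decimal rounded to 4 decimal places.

Compute the likelihood of the observed sequence for each case: P(data | bag A) = (6/7)(5/6)(1/5) = 1/7; P(data | bag B) = (2/8)(1/7)(6/6) = 1/28.
The prior-weighted likelihoods are 1/2 · 1/7 = 1/14, 1/2 · 1/28 = 1/56; with total 5/56.
By Bayes' rule, P(bag B | data) = (1/56) / (5/56) = 1/5.

0.2000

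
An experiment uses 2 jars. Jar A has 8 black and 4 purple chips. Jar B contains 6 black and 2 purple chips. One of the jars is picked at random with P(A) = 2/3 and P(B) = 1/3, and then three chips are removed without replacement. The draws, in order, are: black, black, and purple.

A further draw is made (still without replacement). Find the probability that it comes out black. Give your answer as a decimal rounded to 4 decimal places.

0.7126

Under each hypothesis, the probability of the observed sequence is: P(data | jar A) = (8/12)(7/11)(4/10) = 0.1697; P(data | jar B) = (6/8)(5/7)(2/6) = 0.17857.
Weighting by the prior gives 2/3 · 0.1697 = 0.11313, 1/3 · 0.17857 = 0.059524; summing to 0.17266.
Dividing through by the total gives posterior P(jar A | data) = 0.65524, P(jar B | data) = 0.34476.
So P(black next | data) = Σ P(black next | H) P(H | data) = (2/3)(0.65524) + (4/5)(0.34476) = 0.71263.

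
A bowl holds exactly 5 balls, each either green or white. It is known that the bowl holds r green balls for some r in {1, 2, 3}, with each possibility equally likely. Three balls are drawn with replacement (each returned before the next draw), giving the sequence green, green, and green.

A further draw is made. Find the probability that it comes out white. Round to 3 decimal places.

0.456

For each hypothesis, P(data | H) works out to: P(data | r = 1) = (1/5)(1/5)(1/5) = 1/125; P(data | r = 2) = (2/5)(2/5)(2/5) = 8/125; P(data | r = 3) = (3/5)(3/5)(3/5) = 27/125.
The prior-weighted likelihoods are 1/3 · 1/125 = 1/375, 1/3 · 8/125 = 8/375, 1/3 · 27/125 = 9/125; summing to 12/125.
Normalising, the posterior is P(r = 1 | data) = 1/36, P(r = 2 | data) = 2/9, P(r = 3 | data) = 3/4.
Averaging over the posterior, P(white next | data) = (4/5)(1/36) + (3/5)(2/9) + (2/5)(3/4) = 41/90.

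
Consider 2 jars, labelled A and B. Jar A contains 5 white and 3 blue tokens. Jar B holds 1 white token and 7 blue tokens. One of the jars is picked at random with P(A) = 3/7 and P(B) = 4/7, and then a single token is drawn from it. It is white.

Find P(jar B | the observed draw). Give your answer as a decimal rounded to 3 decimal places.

0.211

Under each hypothesis, the probability of this draw is: P(data | jar A) = (5/8) = 5/8; P(data | jar B) = (1/8) = 1/8.
Multiplying each by its prior: 3/7 · 5/8 = 15/56, 4/7 · 1/8 = 1/14; with total 19/56.
By Bayes' rule, P(jar B | data) = (1/14) / (19/56) = 4/19.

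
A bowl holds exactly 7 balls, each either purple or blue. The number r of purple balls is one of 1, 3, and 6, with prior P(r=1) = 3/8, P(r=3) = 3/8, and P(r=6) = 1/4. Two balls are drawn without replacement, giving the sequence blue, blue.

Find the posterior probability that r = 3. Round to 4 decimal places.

0.2857

For each hypothesis, P(data | H) works out to: P(data | r = 1) = (6/7)(5/6) = 5/7; P(data | r = 3) = (4/7)(3/6) = 2/7; P(data | r = 6) = (1/7)(0/6) = 0.
Weighting by the prior gives 3/8 · 5/7 = 15/56, 3/8 · 2/7 = 3/28, 1/4 · 0 = 0; summing to 3/8.
Hence P(r = 3 | data) = (3/28) / (3/8) = 2/7.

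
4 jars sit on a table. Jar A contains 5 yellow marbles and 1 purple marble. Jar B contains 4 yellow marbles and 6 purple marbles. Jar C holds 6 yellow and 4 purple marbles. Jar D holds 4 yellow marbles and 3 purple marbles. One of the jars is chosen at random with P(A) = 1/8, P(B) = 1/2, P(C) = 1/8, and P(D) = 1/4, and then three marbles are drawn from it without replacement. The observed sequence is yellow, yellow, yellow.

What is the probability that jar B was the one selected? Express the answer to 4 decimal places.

Compute the likelihood of the observed sequence for each case: P(data | jar A) = (5/6)(4/5)(3/4) = 1/2; P(data | jar B) = (4/10)(3/9)(2/8) = 1/30; P(data | jar C) = (6/10)(5/9)(4/8) = 1/6; P(data | jar D) = (4/7)(3/6)(2/5) = 4/35.
Multiplying each by its prior: 1/8 · 1/2 = 1/16, 1/2 · 1/30 = 1/60, 1/8 · 1/6 = 1/48, 1/4 · 4/35 = 1/35; with total 9/70.
By Bayes' rule, P(jar B | data) = (1/60) / (9/70) = 7/54.

0.1296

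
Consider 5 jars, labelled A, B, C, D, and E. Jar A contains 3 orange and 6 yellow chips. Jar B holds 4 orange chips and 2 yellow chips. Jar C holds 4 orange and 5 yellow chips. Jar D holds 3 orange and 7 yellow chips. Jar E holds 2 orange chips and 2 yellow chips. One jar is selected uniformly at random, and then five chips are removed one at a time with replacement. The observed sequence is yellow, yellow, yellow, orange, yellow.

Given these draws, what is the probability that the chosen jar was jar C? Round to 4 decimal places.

0.1927

The likelihood of the observed sequence under each hypothesis: P(data | jar A) = (6/9)(6/9)(6/9)(3/9)(6/9) = 0.065844; P(data | jar B) = (2/6)(2/6)(2/6)(4/6)(2/6) = 0.0082305; P(data | jar C) = (5/9)(5/9)(5/9)(4/9)(5/9) = 0.042338; P(data | jar D) = (7/10)(7/10)(7/10)(3/10)(7/10) = 0.07203; P(data | jar E) = (2/4)(2/4)(2/4)(2/4)(2/4) = 0.03125.
Multiplying each by its prior: 1/5 · 0.065844 = 0.013169, 1/5 · 0.0082305 = 0.0016461, 1/5 · 0.042338 = 0.0084675, 1/5 · 0.07203 = 0.014406, 1/5 · 0.03125 = 0.00625; these sum to 0.043938.
Therefore the posterior P(jar C | data) = (0.0084675) / (0.043938) = 0.19271.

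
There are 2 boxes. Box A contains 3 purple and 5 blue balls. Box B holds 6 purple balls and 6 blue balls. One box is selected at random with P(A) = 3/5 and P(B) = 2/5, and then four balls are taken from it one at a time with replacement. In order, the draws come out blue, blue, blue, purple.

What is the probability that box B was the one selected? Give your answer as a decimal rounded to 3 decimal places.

0.313

Under each hypothesis, the probability of the observed sequence is: P(data | box A) = (5/8)(5/8)(5/8)(3/8) = 0.091553; P(data | box B) = (6/12)(6/12)(6/12)(6/12) = 0.0625.
The prior-weighted likelihoods are 3/5 · 0.091553 = 0.054932, 2/5 · 0.0625 = 0.025; with total 0.079932.
So P(box B | data) = (0.025) / (0.079932) = 0.31277.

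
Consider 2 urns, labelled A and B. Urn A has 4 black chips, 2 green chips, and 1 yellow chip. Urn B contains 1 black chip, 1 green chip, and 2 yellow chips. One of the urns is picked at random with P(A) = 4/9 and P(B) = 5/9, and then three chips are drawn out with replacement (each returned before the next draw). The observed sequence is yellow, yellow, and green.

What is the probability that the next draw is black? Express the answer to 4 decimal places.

For each hypothesis, P(data | H) works out to: P(data | urn A) = (1/7)(1/7)(2/7) = 0.0058309; P(data | urn B) = (2/4)(2/4)(1/4) = 0.0625.
Weighting by the prior gives 4/9 · 0.0058309 = 0.0025915, 5/9 · 0.0625 = 0.034722; these sum to 0.037314.
The posterior is then P(urn A | data) = 0.069452, P(urn B | data) = 0.93055.
So P(black next | data) = Σ P(black next | H) P(H | data) = (4/7)(0.069452) + (1/4)(0.93055) = 0.27232.

0.2723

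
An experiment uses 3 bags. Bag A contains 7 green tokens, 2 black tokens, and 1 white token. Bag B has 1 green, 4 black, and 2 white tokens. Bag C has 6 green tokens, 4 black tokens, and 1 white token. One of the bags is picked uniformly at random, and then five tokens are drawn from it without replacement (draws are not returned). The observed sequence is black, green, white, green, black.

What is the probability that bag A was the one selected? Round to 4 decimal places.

0.2996

Under each hypothesis, the probability of the observed sequence is: P(data | bag A) = (2/10)(7/9)(1/8)(6/7)(1/6) = 0.0027778; P(data | bag B) = (4/7)(1/6)(2/5)(0/4) = 0; P(data | bag C) = (4/11)(6/10)(1/9)(5/8)(3/7) = 0.0064935.
Weighting by the prior gives 1/3 · 0.0027778 = 0.00092593, 1/3 · 0 = 0, 1/3 · 0.0064935 = 0.0021645; with total 0.0030904.
So P(bag A | data) = (0.00092593) / (0.0030904) = 0.29961.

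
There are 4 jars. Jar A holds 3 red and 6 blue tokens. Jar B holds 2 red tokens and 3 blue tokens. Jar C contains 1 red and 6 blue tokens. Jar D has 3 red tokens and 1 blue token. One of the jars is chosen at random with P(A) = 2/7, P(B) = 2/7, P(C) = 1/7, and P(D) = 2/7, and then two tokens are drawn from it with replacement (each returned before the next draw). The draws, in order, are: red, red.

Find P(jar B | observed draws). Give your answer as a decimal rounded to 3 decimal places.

Under each hypothesis, the probability of the observed sequence is: P(data | jar A) = (3/9)(3/9) = 0.11111; P(data | jar B) = (2/5)(2/5) = 0.16; P(data | jar C) = (1/7)(1/7) = 0.020408; P(data | jar D) = (3/4)(3/4) = 0.5625.
Weighting by the prior gives 2/7 · 0.11111 = 0.031746, 2/7 · 0.16 = 0.045714, 1/7 · 0.020408 = 0.0029155, 2/7 · 0.5625 = 0.16071; with total 0.24109.
By Bayes' rule, P(jar B | data) = (0.045714) / (0.24109) = 0.18961.

0.190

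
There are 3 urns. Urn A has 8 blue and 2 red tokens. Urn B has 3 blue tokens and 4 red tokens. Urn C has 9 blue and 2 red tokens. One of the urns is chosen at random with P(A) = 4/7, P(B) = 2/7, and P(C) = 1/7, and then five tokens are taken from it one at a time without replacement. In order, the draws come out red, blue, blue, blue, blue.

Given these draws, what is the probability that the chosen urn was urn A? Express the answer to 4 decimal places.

Under each hypothesis, the probability of the observed sequence is: P(data | urn A) = (2/10)(8/9)(7/8)(6/7)(5/6) = 0.11111; P(data | urn B) = (4/7)(3/6)(2/5)(1/4)(0/3) = 0; P(data | urn C) = (2/11)(9/10)(8/9)(7/8)(6/7) = 0.10909.
Weighting by the prior gives 4/7 · 0.11111 = 0.063492, 2/7 · 0 = 0, 1/7 · 0.10909 = 0.015584; summing to 0.079076.
By Bayes' rule, P(urn A | data) = (0.063492) / (0.079076) = 0.80292.

0.8029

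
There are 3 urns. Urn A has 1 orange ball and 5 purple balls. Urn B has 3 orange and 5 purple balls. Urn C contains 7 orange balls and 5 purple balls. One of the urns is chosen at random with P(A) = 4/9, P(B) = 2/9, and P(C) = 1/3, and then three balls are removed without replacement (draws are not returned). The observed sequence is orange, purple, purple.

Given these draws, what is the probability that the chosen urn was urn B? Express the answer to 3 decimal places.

0.266

Under each hypothesis, the probability of the observed sequence is: P(data | urn A) = (1/6)(5/5)(4/4) = 0.16667; P(data | urn B) = (3/8)(5/7)(4/6) = 0.17857; P(data | urn C) = (7/12)(5/11)(4/10) = 0.10606.
Multiplying each by its prior: 4/9 · 0.16667 = 0.074074, 2/9 · 0.17857 = 0.039683, 1/3 · 0.10606 = 0.035354; with total 0.14911.
Hence P(urn B | data) = (0.039683) / (0.14911) = 0.26613.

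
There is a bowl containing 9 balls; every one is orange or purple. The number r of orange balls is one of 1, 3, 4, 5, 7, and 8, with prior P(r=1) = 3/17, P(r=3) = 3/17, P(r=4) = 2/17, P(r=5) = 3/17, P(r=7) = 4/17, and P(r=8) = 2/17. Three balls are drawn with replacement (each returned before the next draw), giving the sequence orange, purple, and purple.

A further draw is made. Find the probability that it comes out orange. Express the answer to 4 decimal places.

0.4178

Under each hypothesis, the probability of the observed sequence is: P(data | r = 1) = (1/9)(8/9)(8/9) = 0.087791; P(data | r = 3) = (3/9)(6/9)(6/9) = 0.14815; P(data | r = 4) = (4/9)(5/9)(5/9) = 0.13717; P(data | r = 5) = (5/9)(4/9)(4/9) = 0.10974; P(data | r = 7) = (7/9)(2/9)(2/9) = 0.038409; P(data | r = 8) = (8/9)(1/9)(1/9) = 0.010974.
The prior-weighted likelihoods are 3/17 · 0.087791 = 0.015493, 3/17 · 0.14815 = 0.026144, 2/17 · 0.13717 = 0.016138, 3/17 · 0.10974 = 0.019366, 4/17 · 0.038409 = 0.0090374, 2/17 · 0.010974 = 0.0012911; summing to 0.087469.
Normalising, the posterior is P(r = 1 | data) = 0.17712, P(r = 3 | data) = 0.29889, P(r = 4 | data) = 0.1845, P(r = 5 | data) = 0.2214, P(r = 7 | data) = 0.10332, P(r = 8 | data) = 0.01476.
The predictive probability is P(orange next | data) = (1/9)(0.17712) + (1/3)(0.29889) + (4/9)(0.1845) + (5/9)(0.2214) + (7/9)(0.10332) + (8/9)(0.01476) = 0.41779.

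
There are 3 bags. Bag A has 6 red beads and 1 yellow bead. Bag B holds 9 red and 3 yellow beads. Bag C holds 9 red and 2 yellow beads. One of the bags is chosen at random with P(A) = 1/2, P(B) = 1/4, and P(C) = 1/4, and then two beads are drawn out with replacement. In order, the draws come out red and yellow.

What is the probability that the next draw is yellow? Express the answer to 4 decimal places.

0.1874

Compute the likelihood of the observed sequence for each case: P(data | bag A) = (6/7)(1/7) = 0.12245; P(data | bag B) = (9/12)(3/12) = 0.1875; P(data | bag C) = (9/11)(2/11) = 0.14876.
Multiplying each by its prior: 1/2 · 0.12245 = 0.061224, 1/4 · 0.1875 = 0.046875, 1/4 · 0.14876 = 0.03719; with total 0.14529.
Dividing through by the total gives posterior P(bag A | data) = 0.4214, P(bag B | data) = 0.32263, P(bag C | data) = 0.25597.
The predictive probability is P(yellow next | data) = (1/7)(0.4214) + (1/4)(0.32263) + (2/11)(0.25597) = 0.1874.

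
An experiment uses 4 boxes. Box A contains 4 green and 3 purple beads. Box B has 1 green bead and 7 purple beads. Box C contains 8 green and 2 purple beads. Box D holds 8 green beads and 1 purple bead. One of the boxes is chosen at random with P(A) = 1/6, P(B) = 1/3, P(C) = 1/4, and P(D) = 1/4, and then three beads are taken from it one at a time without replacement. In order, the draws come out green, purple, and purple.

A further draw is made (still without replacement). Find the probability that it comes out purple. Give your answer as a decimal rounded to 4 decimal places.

0.7006

Under each hypothesis, the probability of the observed sequence is: P(data | box A) = (4/7)(3/6)(2/5) = 0.11429; P(data | box B) = (1/8)(7/7)(6/6) = 0.125; P(data | box C) = (8/10)(2/9)(1/8) = 0.022222; P(data | box D) = (8/9)(1/8)(0/7) = 0.
Weighting by the prior gives 1/6 · 0.11429 = 0.019048, 1/3 · 0.125 = 0.041667, 1/4 · 0.022222 = 0.0055556, 1/4 · 0 = 0; with total 0.06627.
The posterior is then P(box A | data) = 0.28743, P(box B | data) = 0.62874, P(box C | data) = 0.083832, P(box D | data) = 0.
Averaging over the posterior, P(purple next | data) = (1/4)(0.28743) + (1)(0.62874) + (0)(0.083832) = 0.7006.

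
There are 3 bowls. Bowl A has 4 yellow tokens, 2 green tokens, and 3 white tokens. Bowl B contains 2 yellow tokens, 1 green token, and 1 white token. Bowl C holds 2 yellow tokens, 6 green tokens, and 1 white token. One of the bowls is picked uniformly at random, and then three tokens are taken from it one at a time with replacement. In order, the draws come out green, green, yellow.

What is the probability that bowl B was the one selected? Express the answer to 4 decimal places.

0.2056

For each hypothesis, P(data | H) works out to: P(data | bowl A) = (2/9)(2/9)(4/9) = 0.021948; P(data | bowl B) = (1/4)(1/4)(2/4) = 0.03125; P(data | bowl C) = (6/9)(6/9)(2/9) = 0.098765.
The prior-weighted likelihoods are 1/3 · 0.021948 = 0.007316, 1/3 · 0.03125 = 0.010417, 1/3 · 0.098765 = 0.032922; with total 0.050654.
Therefore the posterior P(bowl B | data) = (0.010417) / (0.050654) = 0.20564.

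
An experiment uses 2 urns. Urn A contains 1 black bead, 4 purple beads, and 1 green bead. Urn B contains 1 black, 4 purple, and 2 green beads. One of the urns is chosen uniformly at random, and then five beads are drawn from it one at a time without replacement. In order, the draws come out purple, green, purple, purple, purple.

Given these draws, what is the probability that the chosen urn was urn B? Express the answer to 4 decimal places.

0.3636

Compute the likelihood of the observed sequence for each case: P(data | urn A) = (4/6)(1/5)(3/4)(2/3)(1/2) = 1/30; P(data | urn B) = (4/7)(2/6)(3/5)(2/4)(1/3) = 2/105.
Weighting by the prior gives 1/2 · 1/30 = 1/60, 1/2 · 2/105 = 1/105; with total 11/420.
So P(urn B | data) = (1/105) / (11/420) = 4/11.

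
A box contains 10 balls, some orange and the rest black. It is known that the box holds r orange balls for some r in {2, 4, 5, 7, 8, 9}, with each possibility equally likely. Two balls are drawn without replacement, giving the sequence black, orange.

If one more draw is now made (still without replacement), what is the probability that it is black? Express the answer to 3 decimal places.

Compute the likelihood of the observed sequence for each case: P(data | r = 2) = (8/10)(2/9) = 8/45; P(data | r = 4) = (6/10)(4/9) = 4/15; P(data | r = 5) = (5/10)(5/9) = 5/18; P(data | r = 7) = (3/10)(7/9) = 7/30; P(data | r = 8) = (2/10)(8/9) = 8/45; P(data | r = 9) = (1/10)(9/9) = 1/10.
The prior-weighted likelihoods are 1/6 · 8/45 = 4/135, 1/6 · 4/15 = 2/45, 1/6 · 5/18 = 5/108, 1/6 · 7/30 = 7/180, 1/6 · 8/45 = 4/135, 1/6 · 1/10 = 1/60; with total 37/180.
Normalising, the posterior is P(r = 2 | data) = 16/111, P(r = 4 | data) = 8/37, P(r = 5 | data) = 25/111, P(r = 7 | data) = 7/37, P(r = 8 | data) = 16/111, P(r = 9 | data) = 3/37.
The predictive probability is P(black next | data) = (7/8)(16/111) + (5/8)(8/37) + (1/2)(25/111) + (1/4)(7/37) + (1/8)(16/111) + (0)(3/37) = 65/148.

0.439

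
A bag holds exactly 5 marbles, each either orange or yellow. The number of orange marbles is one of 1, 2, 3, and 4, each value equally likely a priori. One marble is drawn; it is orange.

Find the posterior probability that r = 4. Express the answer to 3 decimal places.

0.400

The likelihood of this draw under each hypothesis: P(data | r = 1) = (1/5) = 1/5; P(data | r = 2) = (2/5) = 2/5; P(data | r = 3) = (3/5) = 3/5; P(data | r = 4) = (4/5) = 4/5.
Weighting by the prior gives 1/4 · 1/5 = 1/20, 1/4 · 2/5 = 1/10, 1/4 · 3/5 = 3/20, 1/4 · 4/5 = 1/5; summing to 1/2.
Therefore the posterior P(r = 4 | data) = (1/5) / (1/2) = 2/5.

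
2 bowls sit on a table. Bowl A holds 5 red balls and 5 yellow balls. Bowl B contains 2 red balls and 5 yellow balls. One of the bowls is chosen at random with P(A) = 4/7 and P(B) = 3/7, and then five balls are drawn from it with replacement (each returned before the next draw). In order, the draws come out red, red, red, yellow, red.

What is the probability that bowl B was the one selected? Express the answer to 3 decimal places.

Under each hypothesis, the probability of the observed sequence is: P(data | bowl A) = (5/10)(5/10)(5/10)(5/10)(5/10) = 0.03125; P(data | bowl B) = (2/7)(2/7)(2/7)(5/7)(2/7) = 0.0047599.
The prior-weighted likelihoods are 4/7 · 0.03125 = 0.017857, 3/7 · 0.0047599 = 0.00204; with total 0.019897.
By Bayes' rule, P(bowl B | data) = (0.00204) / (0.019897) = 0.10253.

0.103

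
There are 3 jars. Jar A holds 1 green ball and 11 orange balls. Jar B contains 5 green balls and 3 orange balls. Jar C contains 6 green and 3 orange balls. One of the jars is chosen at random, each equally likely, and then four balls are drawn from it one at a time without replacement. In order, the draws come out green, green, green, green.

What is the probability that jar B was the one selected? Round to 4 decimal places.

0.3750

For each hypothesis, P(data | H) works out to: P(data | jar A) = (1/12)(0/11) = 0; P(data | jar B) = (5/8)(4/7)(3/6)(2/5) = 1/14; P(data | jar C) = (6/9)(5/8)(4/7)(3/6) = 5/42.
Weighting by the prior gives 1/3 · 0 = 0, 1/3 · 1/14 = 1/42, 1/3 · 5/42 = 5/126; with total 4/63.
Therefore the posterior P(jar B | data) = (1/42) / (4/63) = 3/8.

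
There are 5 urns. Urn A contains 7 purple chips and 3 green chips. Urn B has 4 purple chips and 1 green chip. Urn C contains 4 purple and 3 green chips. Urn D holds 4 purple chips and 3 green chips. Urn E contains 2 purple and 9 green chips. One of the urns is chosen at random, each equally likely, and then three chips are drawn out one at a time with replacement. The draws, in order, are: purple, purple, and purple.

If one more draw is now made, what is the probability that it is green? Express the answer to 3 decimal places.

The likelihood of the observed sequence under each hypothesis: P(data | urn A) = (7/10)(7/10)(7/10) = 0.343; P(data | urn B) = (4/5)(4/5)(4/5) = 0.512; P(data | urn C) = (4/7)(4/7)(4/7) = 0.18659; P(data | urn D) = (4/7)(4/7)(4/7) = 0.18659; P(data | urn E) = (2/11)(2/11)(2/11) = 0.0060105.
Weighting by the prior gives 1/5 · 0.343 = 0.0686, 1/5 · 0.512 = 0.1024, 1/5 · 0.18659 = 0.037318, 1/5 · 0.18659 = 0.037318, 1/5 · 0.0060105 = 0.0012021; these sum to 0.24684.
The posterior is then P(urn A | data) = 0.27792, P(urn B | data) = 0.41485, P(urn C | data) = 0.15118, P(urn D | data) = 0.15118, P(urn E | data) = 0.00487.
The predictive probability is P(green next | data) = (3/10)(0.27792) + (1/5)(0.41485) + (3/7)(0.15118) + (3/7)(0.15118) + (9/11)(0.00487) = 0.29991.

0.300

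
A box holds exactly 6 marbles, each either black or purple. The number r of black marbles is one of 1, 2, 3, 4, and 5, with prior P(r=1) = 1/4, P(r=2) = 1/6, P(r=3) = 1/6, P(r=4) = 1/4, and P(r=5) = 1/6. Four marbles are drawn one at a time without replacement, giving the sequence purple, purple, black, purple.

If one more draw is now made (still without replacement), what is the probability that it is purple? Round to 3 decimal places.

The likelihood of the observed sequence under each hypothesis: P(data | r = 1) = (5/6)(4/5)(1/4)(3/3) = 1/6; P(data | r = 2) = (4/6)(3/5)(2/4)(2/3) = 2/15; P(data | r = 3) = (3/6)(2/5)(3/4)(1/3) = 1/20; P(data | r = 4) = (2/6)(1/5)(4/4)(0/3) = 0; P(data | r = 5) = (1/6)(0/5) = 0.
The prior-weighted likelihoods are 1/4 · 1/6 = 1/24, 1/6 · 2/15 = 1/45, 1/6 · 1/20 = 1/120, 1/4 · 0 = 0, 1/6 · 0 = 0; summing to 13/180.
Normalising, the posterior is P(r = 1 | data) = 15/26, P(r = 2 | data) = 4/13, P(r = 3 | data) = 3/26, P(r = 4 | data) = 0, P(r = 5 | data) = 0.
The predictive probability is P(purple next | data) = (1)(15/26) + (1/2)(4/13) + (0)(3/26) = 19/26.

0.731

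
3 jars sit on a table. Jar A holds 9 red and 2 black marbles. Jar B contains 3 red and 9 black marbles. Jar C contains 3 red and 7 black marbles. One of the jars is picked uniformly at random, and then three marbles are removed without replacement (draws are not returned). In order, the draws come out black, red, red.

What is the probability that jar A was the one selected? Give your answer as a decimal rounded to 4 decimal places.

The likelihood of the observed sequence under each hypothesis: P(data | jar A) = (2/11)(9/10)(8/9) = 0.14545; P(data | jar B) = (9/12)(3/11)(2/10) = 0.040909; P(data | jar C) = (7/10)(3/9)(2/8) = 0.058333.
Weighting by the prior gives 1/3 · 0.14545 = 0.048485, 1/3 · 0.040909 = 0.013636, 1/3 · 0.058333 = 0.019444; summing to 0.081566.
So P(jar A | data) = (0.048485) / (0.081566) = 0.59443.

0.5944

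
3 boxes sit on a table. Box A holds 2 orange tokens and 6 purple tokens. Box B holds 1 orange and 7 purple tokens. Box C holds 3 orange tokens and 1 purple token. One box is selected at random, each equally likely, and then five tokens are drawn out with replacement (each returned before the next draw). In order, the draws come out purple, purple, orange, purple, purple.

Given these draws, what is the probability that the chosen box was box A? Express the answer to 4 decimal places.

For each hypothesis, P(data | H) works out to: P(data | box A) = (6/8)(6/8)(2/8)(6/8)(6/8) = 0.079102; P(data | box B) = (7/8)(7/8)(1/8)(7/8)(7/8) = 0.073273; P(data | box C) = (1/4)(1/4)(3/4)(1/4)(1/4) = 0.0029297.
Multiplying each by its prior: 1/3 · 0.079102 = 0.026367, 1/3 · 0.073273 = 0.024424, 1/3 · 0.0029297 = 0.00097656; summing to 0.051768.
By Bayes' rule, P(box A | data) = (0.026367) / (0.051768) = 0.50933.

0.5093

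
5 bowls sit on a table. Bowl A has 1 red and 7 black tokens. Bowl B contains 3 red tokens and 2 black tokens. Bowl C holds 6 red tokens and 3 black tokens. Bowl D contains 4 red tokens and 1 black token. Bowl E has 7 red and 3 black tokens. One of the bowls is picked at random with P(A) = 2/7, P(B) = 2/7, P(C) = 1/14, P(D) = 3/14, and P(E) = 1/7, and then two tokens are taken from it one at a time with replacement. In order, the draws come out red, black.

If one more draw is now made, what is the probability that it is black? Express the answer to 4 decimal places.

Under each hypothesis, the probability of the observed sequence is: P(data | bowl A) = (1/8)(7/8) = 0.10938; P(data | bowl B) = (3/5)(2/5) = 0.24; P(data | bowl C) = (6/9)(3/9) = 0.22222; P(data | bowl D) = (4/5)(1/5) = 0.16; P(data | bowl E) = (7/10)(3/10) = 0.21.
The prior-weighted likelihoods are 2/7 · 0.10938 = 0.03125, 2/7 · 0.24 = 0.068571, 1/14 · 0.22222 = 0.015873, 3/14 · 0.16 = 0.034286, 1/7 · 0.21 = 0.03; these sum to 0.17998.
Dividing through by the total gives posterior P(bowl A | data) = 0.17363, P(bowl B | data) = 0.38099, P(bowl C | data) = 0.088193, P(bowl D | data) = 0.1905, P(bowl E | data) = 0.16669.
Averaging over the posterior, P(black next | data) = (7/8)(0.17363) + (2/5)(0.38099) + (1/3)(0.088193) + (1/5)(0.1905) + (3/10)(0.16669) = 0.42183.

0.4218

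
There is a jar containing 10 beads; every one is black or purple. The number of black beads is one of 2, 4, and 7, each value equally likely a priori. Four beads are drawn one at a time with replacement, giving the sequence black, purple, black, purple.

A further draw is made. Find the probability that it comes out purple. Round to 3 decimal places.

Compute the likelihood of the observed sequence for each case: P(data | r = 2) = (2/10)(8/10)(2/10)(8/10) = 0.0256; P(data | r = 4) = (4/10)(6/10)(4/10)(6/10) = 0.0576; P(data | r = 7) = (7/10)(3/10)(7/10)(3/10) = 0.0441.
Multiplying each by its prior: 1/3 · 0.0256 = 0.0085333, 1/3 · 0.0576 = 0.0192, 1/3 · 0.0441 = 0.0147; with total 0.042433.
Normalising, the posterior is P(r = 2 | data) = 0.2011, P(r = 4 | data) = 0.45247, P(r = 7 | data) = 0.34643.
So P(purple next | data) = Σ P(purple next | H) P(H | data) = (4/5)(0.2011) + (3/5)(0.45247) + (3/10)(0.34643) = 0.53629.

0.536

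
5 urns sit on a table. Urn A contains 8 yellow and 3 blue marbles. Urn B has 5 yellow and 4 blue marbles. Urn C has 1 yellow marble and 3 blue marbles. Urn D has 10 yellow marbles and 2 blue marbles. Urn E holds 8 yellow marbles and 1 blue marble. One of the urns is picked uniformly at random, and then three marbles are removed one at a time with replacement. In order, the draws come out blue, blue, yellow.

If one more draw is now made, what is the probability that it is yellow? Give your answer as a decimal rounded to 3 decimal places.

0.486

Under each hypothesis, the probability of the observed sequence is: P(data | urn A) = (3/11)(3/11)(8/11) = 0.054095; P(data | urn B) = (4/9)(4/9)(5/9) = 0.10974; P(data | urn C) = (3/4)(3/4)(1/4) = 0.14062; P(data | urn D) = (2/12)(2/12)(10/12) = 0.023148; P(data | urn E) = (1/9)(1/9)(8/9) = 0.010974.
The prior-weighted likelihoods are 1/5 · 0.054095 = 0.010819, 1/5 · 0.10974 = 0.021948, 1/5 · 0.14062 = 0.028125, 1/5 · 0.023148 = 0.0046296, 1/5 · 0.010974 = 0.0021948; summing to 0.067716.
The posterior is then P(urn A | data) = 0.15977, P(urn B | data) = 0.32412, P(urn C | data) = 0.41534, P(urn D | data) = 0.068368, P(urn E | data) = 0.032412.
So P(yellow next | data) = Σ P(yellow next | H) P(H | data) = (8/11)(0.15977) + (5/9)(0.32412) + (1/4)(0.41534) + (5/6)(0.068368) + (8/9)(0.032412) = 0.48588.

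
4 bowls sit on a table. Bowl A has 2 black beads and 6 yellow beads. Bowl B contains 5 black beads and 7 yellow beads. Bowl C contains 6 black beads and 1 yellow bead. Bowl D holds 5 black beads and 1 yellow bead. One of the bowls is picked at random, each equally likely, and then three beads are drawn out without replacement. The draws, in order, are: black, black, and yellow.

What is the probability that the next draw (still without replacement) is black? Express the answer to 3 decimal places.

For each hypothesis, P(data | H) works out to: P(data | bowl A) = (2/8)(1/7)(6/6) = 0.035714; P(data | bowl B) = (5/12)(4/11)(7/10) = 0.10606; P(data | bowl C) = (6/7)(5/6)(1/5) = 0.14286; P(data | bowl D) = (5/6)(4/5)(1/4) = 0.16667.
The prior-weighted likelihoods are 1/4 · 0.035714 = 0.0089286, 1/4 · 0.10606 = 0.026515, 1/4 · 0.14286 = 0.035714, 1/4 · 0.16667 = 0.041667; summing to 0.11282.
The posterior is then P(bowl A | data) = 0.079137, P(bowl B | data) = 0.23501, P(bowl C | data) = 0.31655, P(bowl D | data) = 0.3693.
So P(black next | data) = Σ P(black next | H) P(H | data) = (0)(0.079137) + (1/3)(0.23501) + (1)(0.31655) + (1)(0.3693) = 0.76419.

0.764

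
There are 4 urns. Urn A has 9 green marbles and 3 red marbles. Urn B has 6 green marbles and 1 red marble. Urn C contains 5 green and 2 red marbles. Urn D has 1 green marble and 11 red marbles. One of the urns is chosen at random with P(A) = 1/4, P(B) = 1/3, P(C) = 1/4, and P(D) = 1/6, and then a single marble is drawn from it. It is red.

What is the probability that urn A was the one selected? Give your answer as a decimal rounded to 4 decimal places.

0.1869

Under each hypothesis, the probability of this draw is: P(data | urn A) = (3/12) = 0.25; P(data | urn B) = (1/7) = 0.14286; P(data | urn C) = (2/7) = 0.28571; P(data | urn D) = (11/12) = 0.91667.
The prior-weighted likelihoods are 1/4 · 0.25 = 0.0625, 1/3 · 0.14286 = 0.047619, 1/4 · 0.28571 = 0.071429, 1/6 · 0.91667 = 0.15278; these sum to 0.33433.
By Bayes' rule, P(urn A | data) = (0.0625) / (0.33433) = 0.18694.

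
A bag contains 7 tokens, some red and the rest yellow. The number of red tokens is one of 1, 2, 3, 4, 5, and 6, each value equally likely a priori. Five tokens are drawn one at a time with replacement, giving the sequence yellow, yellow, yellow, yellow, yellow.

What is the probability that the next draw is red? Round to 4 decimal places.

Compute the likelihood of the observed sequence for each case: P(data | r = 1) = (6/7)(6/7)(6/7)(6/7)(6/7) = 0.46266; P(data | r = 2) = (5/7)(5/7)(5/7)(5/7)(5/7) = 0.18593; P(data | r = 3) = (4/7)(4/7)(4/7)(4/7)(4/7) = 0.060927; P(data | r = 4) = (3/7)(3/7)(3/7)(3/7)(3/7) = 0.014458; P(data | r = 5) = (2/7)(2/7)(2/7)(2/7)(2/7) = 0.001904; P(data | r = 6) = (1/7)(1/7)(1/7)(1/7)(1/7) = 5.9499e-05.
Weighting by the prior gives 1/6 · 0.46266 = 0.077111, 1/6 · 0.18593 = 0.030989, 1/6 · 0.060927 = 0.010154, 1/6 · 0.014458 = 0.0024097, 1/6 · 0.001904 = 0.00031733, 1/6 · 5.9499e-05 = 9.9165e-06; with total 0.12099.
The posterior is then P(r = 1 | data) = 0.63732, P(r = 2 | data) = 0.25613, P(r = 3 | data) = 0.083928, P(r = 4 | data) = 0.019916, P(r = 5 | data) = 0.0026227, P(r = 6 | data) = 8.196e-05.
Averaging over the posterior, P(red next | data) = (1/7)(0.63732) + (2/7)(0.25613) + (3/7)(0.083928) + (4/7)(0.019916) + (5/7)(0.0026227) + (6/7)(8.196e-05) = 0.21352.

0.2135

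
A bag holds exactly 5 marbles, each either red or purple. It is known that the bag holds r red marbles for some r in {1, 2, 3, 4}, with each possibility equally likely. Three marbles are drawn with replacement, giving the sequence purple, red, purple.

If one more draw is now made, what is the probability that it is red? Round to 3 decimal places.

Under each hypothesis, the probability of the observed sequence is: P(data | r = 1) = (4/5)(1/5)(4/5) = 16/125; P(data | r = 2) = (3/5)(2/5)(3/5) = 18/125; P(data | r = 3) = (2/5)(3/5)(2/5) = 12/125; P(data | r = 4) = (1/5)(4/5)(1/5) = 4/125.
The prior-weighted likelihoods are 1/4 · 16/125 = 4/125, 1/4 · 18/125 = 9/250, 1/4 · 12/125 = 3/125, 1/4 · 4/125 = 1/125; these sum to 1/10.
Dividing through by the total gives posterior P(r = 1 | data) = 8/25, P(r = 2 | data) = 9/25, P(r = 3 | data) = 6/25, P(r = 4 | data) = 2/25.
Averaging over the posterior, P(red next | data) = (1/5)(8/25) + (2/5)(9/25) + (3/5)(6/25) + (4/5)(2/25) = 52/125.

0.416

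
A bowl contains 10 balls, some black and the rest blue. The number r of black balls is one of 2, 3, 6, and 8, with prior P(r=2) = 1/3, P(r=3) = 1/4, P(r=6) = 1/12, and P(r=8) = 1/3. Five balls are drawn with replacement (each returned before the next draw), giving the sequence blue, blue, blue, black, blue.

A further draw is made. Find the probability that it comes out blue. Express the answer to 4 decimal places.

0.7454

The likelihood of the observed sequence under each hypothesis: P(data | r = 2) = (8/10)(8/10)(8/10)(2/10)(8/10) = 0.08192; P(data | r = 3) = (7/10)(7/10)(7/10)(3/10)(7/10) = 0.07203; P(data | r = 6) = (4/10)(4/10)(4/10)(6/10)(4/10) = 0.01536; P(data | r = 8) = (2/10)(2/10)(2/10)(8/10)(2/10) = 0.00128.
The prior-weighted likelihoods are 1/3 · 0.08192 = 0.027307, 1/4 · 0.07203 = 0.018007, 1/12 · 0.01536 = 0.00128, 1/3 · 0.00128 = 0.00042667; with total 0.047021.
Dividing through by the total gives posterior P(r = 2 | data) = 0.58074, P(r = 3 | data) = 0.38297, P(r = 6 | data) = 0.027222, P(r = 8 | data) = 0.009074.
So P(blue next | data) = Σ P(blue next | H) P(H | data) = (4/5)(0.58074) + (7/10)(0.38297) + (2/5)(0.027222) + (1/5)(0.009074) = 0.74537.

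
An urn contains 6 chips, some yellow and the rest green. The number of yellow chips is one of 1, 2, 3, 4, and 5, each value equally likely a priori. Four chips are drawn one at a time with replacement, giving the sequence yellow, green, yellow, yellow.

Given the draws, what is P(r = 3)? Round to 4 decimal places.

0.2183

The likelihood of the observed sequence under each hypothesis: P(data | r = 1) = (1/6)(5/6)(1/6)(1/6) = 0.003858; P(data | r = 2) = (2/6)(4/6)(2/6)(2/6) = 0.024691; P(data | r = 3) = (3/6)(3/6)(3/6)(3/6) = 0.0625; P(data | r = 4) = (4/6)(2/6)(4/6)(4/6) = 0.098765; P(data | r = 5) = (5/6)(1/6)(5/6)(5/6) = 0.096451.
Multiplying each by its prior: 1/5 · 0.003858 = 0.0007716, 1/5 · 0.024691 = 0.0049383, 1/5 · 0.0625 = 0.0125, 1/5 · 0.098765 = 0.019753, 1/5 · 0.096451 = 0.01929; with total 0.057253.
So P(r = 3 | data) = (0.0125) / (0.057253) = 0.21833.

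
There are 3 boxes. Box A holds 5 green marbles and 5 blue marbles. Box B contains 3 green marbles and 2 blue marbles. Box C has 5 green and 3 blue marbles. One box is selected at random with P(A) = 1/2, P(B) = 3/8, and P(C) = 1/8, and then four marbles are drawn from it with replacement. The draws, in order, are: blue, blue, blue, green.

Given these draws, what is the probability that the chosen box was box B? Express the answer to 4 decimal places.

Compute the likelihood of the observed sequence for each case: P(data | box A) = (5/10)(5/10)(5/10)(5/10) = 0.0625; P(data | box B) = (2/5)(2/5)(2/5)(3/5) = 0.0384; P(data | box C) = (3/8)(3/8)(3/8)(5/8) = 0.032959.
Weighting by the prior gives 1/2 · 0.0625 = 0.03125, 3/8 · 0.0384 = 0.0144, 1/8 · 0.032959 = 0.0041199; with total 0.04977.
So P(box B | data) = (0.0144) / (0.04977) = 0.28933.

0.2893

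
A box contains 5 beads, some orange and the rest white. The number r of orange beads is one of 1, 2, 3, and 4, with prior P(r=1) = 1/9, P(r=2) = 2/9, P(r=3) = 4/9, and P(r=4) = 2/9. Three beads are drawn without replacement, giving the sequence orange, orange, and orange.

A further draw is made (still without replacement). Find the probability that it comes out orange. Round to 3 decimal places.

Compute the likelihood of the observed sequence for each case: P(data | r = 1) = (1/5)(0/4) = 0; P(data | r = 2) = (2/5)(1/4)(0/3) = 0; P(data | r = 3) = (3/5)(2/4)(1/3) = 1/10; P(data | r = 4) = (4/5)(3/4)(2/3) = 2/5.
The prior-weighted likelihoods are 1/9 · 0 = 0, 2/9 · 0 = 0, 4/9 · 1/10 = 2/45, 2/9 · 2/5 = 4/45; summing to 2/15.
Dividing through by the total gives posterior P(r = 1 | data) = 0, P(r = 2 | data) = 0, P(r = 3 | data) = 1/3, P(r = 4 | data) = 2/3.
So P(orange next | data) = Σ P(orange next | H) P(H | data) = (0)(1/3) + (1/2)(2/3) = 1/3.

0.333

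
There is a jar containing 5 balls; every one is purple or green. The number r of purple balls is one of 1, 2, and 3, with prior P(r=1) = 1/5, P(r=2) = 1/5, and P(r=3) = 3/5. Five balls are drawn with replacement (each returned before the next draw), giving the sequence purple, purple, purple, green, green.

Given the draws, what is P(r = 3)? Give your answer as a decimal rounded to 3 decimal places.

Compute the likelihood of the observed sequence for each case: P(data | r = 1) = (1/5)(1/5)(1/5)(4/5)(4/5) = 0.00512; P(data | r = 2) = (2/5)(2/5)(2/5)(3/5)(3/5) = 0.02304; P(data | r = 3) = (3/5)(3/5)(3/5)(2/5)(2/5) = 0.03456.
Weighting by the prior gives 1/5 · 0.00512 = 0.001024, 1/5 · 0.02304 = 0.004608, 3/5 · 0.03456 = 0.020736; these sum to 0.026368.
By Bayes' rule, P(r = 3 | data) = (0.020736) / (0.026368) = 0.78641.

0.786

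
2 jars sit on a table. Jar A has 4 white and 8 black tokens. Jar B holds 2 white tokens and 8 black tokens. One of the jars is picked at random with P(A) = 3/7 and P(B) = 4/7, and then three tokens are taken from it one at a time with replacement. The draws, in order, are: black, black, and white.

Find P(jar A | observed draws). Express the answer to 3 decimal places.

0.465

Under each hypothesis, the probability of the observed sequence is: P(data | jar A) = (8/12)(8/12)(4/12) = 0.14815; P(data | jar B) = (8/10)(8/10)(2/10) = 0.128.
Weighting by the prior gives 3/7 · 0.14815 = 0.063492, 4/7 · 0.128 = 0.073143; with total 0.13663.
By Bayes' rule, P(jar A | data) = (0.063492) / (0.13663) = 0.46468.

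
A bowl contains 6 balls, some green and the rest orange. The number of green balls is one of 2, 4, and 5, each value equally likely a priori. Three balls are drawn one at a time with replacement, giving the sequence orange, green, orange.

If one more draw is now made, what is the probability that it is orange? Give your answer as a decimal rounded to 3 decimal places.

Under each hypothesis, the probability of the observed sequence is: P(data | r = 2) = (4/6)(2/6)(4/6) = 4/27; P(data | r = 4) = (2/6)(4/6)(2/6) = 2/27; P(data | r = 5) = (1/6)(5/6)(1/6) = 5/216.
Multiplying each by its prior: 1/3 · 4/27 = 4/81, 1/3 · 2/27 = 2/81, 1/3 · 5/216 = 5/648; with total 53/648.
The posterior is then P(r = 2 | data) = 32/53, P(r = 4 | data) = 16/53, P(r = 5 | data) = 5/53.
Averaging over the posterior, P(orange next | data) = (2/3)(32/53) + (1/3)(16/53) + (1/6)(5/53) = 55/106.

0.519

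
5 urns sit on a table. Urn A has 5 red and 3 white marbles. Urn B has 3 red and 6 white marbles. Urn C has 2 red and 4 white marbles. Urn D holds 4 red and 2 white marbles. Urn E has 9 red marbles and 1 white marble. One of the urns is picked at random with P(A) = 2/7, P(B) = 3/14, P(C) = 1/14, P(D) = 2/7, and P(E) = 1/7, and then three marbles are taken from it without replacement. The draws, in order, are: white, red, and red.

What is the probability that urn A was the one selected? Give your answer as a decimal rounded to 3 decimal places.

0.358

The likelihood of the observed sequence under each hypothesis: P(data | urn A) = (3/8)(5/7)(4/6) = 0.17857; P(data | urn B) = (6/9)(3/8)(2/7) = 0.071429; P(data | urn C) = (4/6)(2/5)(1/4) = 0.066667; P(data | urn D) = (2/6)(4/5)(3/4) = 0.2; P(data | urn E) = (1/10)(9/9)(8/8) = 0.1.
Multiplying each by its prior: 2/7 · 0.17857 = 0.05102, 3/14 · 0.071429 = 0.015306, 1/14 · 0.066667 = 0.0047619, 2/7 · 0.2 = 0.057143, 1/7 · 0.1 = 0.014286; summing to 0.14252.
By Bayes' rule, P(urn A | data) = (0.05102) / (0.14252) = 0.358.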